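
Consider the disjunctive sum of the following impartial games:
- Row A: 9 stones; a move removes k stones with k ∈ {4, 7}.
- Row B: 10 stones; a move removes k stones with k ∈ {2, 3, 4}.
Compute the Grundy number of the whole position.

For row A, compute g(0), g(1), … with moves {4, 7}:
k:     0  1  2  3  4  5  6  7  8  9
g(k):  0  0  0  0  1  1  1  1  2  2
So g(9) = 2.
Build the Grundy sequence for row B with g(k) = mex{g(k−s) : s ∈ {2, 3, 4}, s ≤ k}:
k:     0  1  2  3  4  5  6  7  8  9 10
g(k):  0  0  1  1  2  2  0  0  1  1  2
So g(10) = 2.
The value of a disjunctive sum is the nim-sum of the parts.
Combined value = 2 ⊕ 2 = 0.

0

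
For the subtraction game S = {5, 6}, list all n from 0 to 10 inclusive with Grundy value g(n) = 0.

Compute g(0), g(1), … for moves {5, 6}:
g(0) = mex{} = 0
g(1) = mex{} = 0
g(2) = mex{} = 0
g(3) = mex{} = 0
g(4) = mex{} = 0
g(5) = mex{0} = 1
g(6) = mex{0} = 1
g(7) = mex{0} = 1
g(8) = mex{0} = 1
g(9) = mex{0} = 1
g(10) = mex{0,1} = 2
The P-positions (g = 0) in 0..10 are 0, 1, 2, 3, 4.

0, 1, 2, 3, 4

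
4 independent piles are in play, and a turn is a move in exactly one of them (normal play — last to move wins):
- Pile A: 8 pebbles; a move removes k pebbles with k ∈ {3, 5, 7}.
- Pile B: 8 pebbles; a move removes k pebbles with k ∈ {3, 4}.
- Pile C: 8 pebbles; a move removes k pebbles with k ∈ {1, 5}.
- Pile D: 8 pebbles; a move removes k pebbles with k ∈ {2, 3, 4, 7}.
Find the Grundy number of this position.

3

Grundy values for pile A (subtraction set {3, 5, 7}):
k:     0  1  2  3  4  5  6  7  8
g(k):  0  0  0  1  1  1  2  2  2
So g(8) = 2.
Build the Grundy sequence for pile B with g(k) = mex{g(k−s) : s ∈ {3, 4}, s ≤ k}:
g(0) = mex{} = 0
g(1) = mex{} = 0
g(2) = mex{} = 0
g(3) = mex{0} = 1
g(4) = mex{0} = 1
g(5) = mex{0} = 1
g(6) = mex{0,1} = 2
g(7) = mex{1} = 0
g(8) = mex{1} = 0
So g(8) = 0.
Grundy values for pile C (subtraction set {1, 5}):
g(0) = mex{} = 0
g(1) = mex{0} = 1
g(2) = mex{1} = 0
g(3) = mex{0} = 1
g(4) = mex{1} = 0
g(5) = mex{0} = 1
g(6) = mex{1} = 0
g(7) = mex{0} = 1
g(8) = mex{1} = 0
So g(8) = 0.
Build the Grundy sequence for pile D with g(k) = mex{g(k−s) : s ∈ {2, 3, 4, 7}, s ≤ k}:
g(0) = mex{} = 0
g(1) = mex{} = 0
g(2) = mex{0} = 1
g(3) = mex{0} = 1
g(4) = mex{0,1} = 2
g(5) = mex{0,1} = 2
g(6) = mex{1,2} = 0
g(7) = mex{0,1,2} = 3
g(8) = mex{0,2} = 1
So g(8) = 1.
The value of a disjunctive sum is the nim-sum of the parts.
Combined value = 2 XOR 0 XOR 0 XOR 1 = 3.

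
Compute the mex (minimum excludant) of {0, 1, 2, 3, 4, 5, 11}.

The values 0, 1, 2, 3, 4, 5 are all present; 6 is the first non-negative integer missing from the set.

6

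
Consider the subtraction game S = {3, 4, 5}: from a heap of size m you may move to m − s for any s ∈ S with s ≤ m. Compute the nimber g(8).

0

Grundy values for subtraction set {3, 4, 5}:
g(0) = mex{} = 0
g(1) = mex{} = 0
g(2) = mex{} = 0
g(3) = mex{0} = 1
g(4) = mex{0} = 1
g(5) = mex{0} = 1
g(6) = mex{0,1} = 2
g(7) = mex{0,1} = 2
g(8) = mex{1} = 0
So g(8) = 0.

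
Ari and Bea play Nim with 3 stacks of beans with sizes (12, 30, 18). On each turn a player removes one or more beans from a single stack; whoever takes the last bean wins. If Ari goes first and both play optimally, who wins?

Bitwise XOR of the heap sizes:
  01100  (12)
  11110  (30)
  10010  (18)
  -----
  00000  (0)
The nim-sum is 0, so this is a P-position: the player to move is in a losing position under optimal play; Ari is about to move from it and so loses — Bea wins.

Bea wins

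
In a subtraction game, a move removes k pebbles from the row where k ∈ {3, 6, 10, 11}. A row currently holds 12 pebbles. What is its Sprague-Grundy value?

Build the Grundy sequence with g(k) = mex{g(k−s) : s ∈ {3, 6, 10, 11}, s ≤ k}:
k:     0  1  2  3  4  5  6  7  8  9 10 11 12
g(k):  0  0  0  1  1  1  2  2  2  0  3  3  1
So g(12) = 1.

1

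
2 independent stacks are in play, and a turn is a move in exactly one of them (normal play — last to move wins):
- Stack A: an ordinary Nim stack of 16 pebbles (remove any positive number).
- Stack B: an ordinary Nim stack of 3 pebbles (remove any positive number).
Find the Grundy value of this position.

19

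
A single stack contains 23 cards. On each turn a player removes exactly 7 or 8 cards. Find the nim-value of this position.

Grundy values for subtraction set {7, 8}:
k:     0  1  2  3  4  5  6  7  8  9 10 11 12 13 14 15 16 17 18 19 20 21 22 23
g(k):  0  0  0  0  0  0  0  1  1  1  1  1  1  1  2  0  0  0  0  0  0  0  1  1
So g(23) = 1.

1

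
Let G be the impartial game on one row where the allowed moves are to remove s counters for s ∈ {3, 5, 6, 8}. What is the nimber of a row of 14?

1

Grundy values for subtraction set {3, 5, 6, 8}:
g(0) = mex{} = 0
g(1) = mex{} = 0
g(2) = mex{} = 0
g(3) = mex{0} = 1
g(4) = mex{0} = 1
g(5) = mex{0} = 1
g(6) = mex{0,1} = 2
g(7) = mex{0,1} = 2
g(8) = mex{0,1} = 2
g(9) = mex{0,1,2} = 3
g(10) = mex{0,1,2} = 3
g(11) = mex{1,2} = 0
g(12) = mex{1,2,3} = 0
g(13) = mex{1,2,3} = 0
g(14) = mex{0,2,3} = 1
So g(14) = 1.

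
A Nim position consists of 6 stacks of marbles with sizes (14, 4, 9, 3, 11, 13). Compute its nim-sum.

Write each in binary and XOR column by column:
  1110  (14)
  0100  (4)
  1001  (9)
  0011  (3)
  1011  (11)
  1101  (13)
  ----
  0110  (6)

6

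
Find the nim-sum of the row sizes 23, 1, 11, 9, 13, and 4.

29

In binary:
  10111  (23)
  00001  (1)
  01011  (11)
  01001  (9)
  01101  (13)
  00100  (4)
  -----
  11101  (29)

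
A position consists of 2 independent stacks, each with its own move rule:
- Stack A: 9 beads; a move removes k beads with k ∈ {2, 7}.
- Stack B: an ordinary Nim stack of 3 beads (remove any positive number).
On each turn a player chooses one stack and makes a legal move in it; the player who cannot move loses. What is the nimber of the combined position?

3

Grundy values for stack A (subtraction set {2, 7}):
k:     0  1  2  3  4  5  6  7  8  9
g(k):  0  0  1  1  0  0  1  1  2  0
So g(9) = 0.
Stack B is a plain Nim stack of size 3, so its Grundy value is 3.
The value of a disjunctive sum is the nim-sum of the parts.
Combined value = 0 XOR 3 = 3.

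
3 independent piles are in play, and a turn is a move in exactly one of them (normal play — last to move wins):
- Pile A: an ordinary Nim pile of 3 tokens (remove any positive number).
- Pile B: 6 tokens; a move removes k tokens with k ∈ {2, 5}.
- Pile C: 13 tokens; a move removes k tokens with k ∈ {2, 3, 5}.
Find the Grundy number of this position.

1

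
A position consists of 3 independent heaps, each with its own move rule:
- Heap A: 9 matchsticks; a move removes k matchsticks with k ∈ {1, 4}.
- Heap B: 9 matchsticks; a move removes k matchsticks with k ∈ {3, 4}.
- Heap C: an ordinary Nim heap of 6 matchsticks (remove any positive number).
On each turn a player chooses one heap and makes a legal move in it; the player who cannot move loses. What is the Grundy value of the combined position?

Build the Grundy sequence for heap A with g(k) = mex{g(k−s) : s ∈ {1, 4}, s ≤ k}:
g(0) = mex{} = 0
g(1) = mex{0} = 1
g(2) = mex{1} = 0
g(3) = mex{0} = 1
g(4) = mex{0,1} = 2
g(5) = mex{1,2} = 0
g(6) = mex{0} = 1
g(7) = mex{1} = 0
g(8) = mex{0,2} = 1
g(9) = mex{0,1} = 2
So g(9) = 2.
Grundy values for heap B (subtraction set {3, 4}):
k:     0  1  2  3  4  5  6  7  8  9
g(k):  0  0  0  1  1  1  2  0  0  0
So g(9) = 0.
Heap C is a plain Nim heap of size 6, so its Grundy value is 6.
By the Sprague-Grundy theorem, the Grundy value of a sum of independent games is the XOR of the component values.
Combined value = 2 ⊕ 0 ⊕ 6 = 4.

4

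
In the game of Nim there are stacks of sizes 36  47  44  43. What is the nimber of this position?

12

Nim-sum: 36 XOR 47 XOR 44 XOR 43 = 12.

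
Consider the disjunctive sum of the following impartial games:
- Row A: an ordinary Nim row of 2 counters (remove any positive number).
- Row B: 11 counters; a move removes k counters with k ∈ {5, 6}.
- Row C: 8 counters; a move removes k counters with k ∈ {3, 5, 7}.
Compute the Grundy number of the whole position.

Row A is a plain Nim row of size 2, so its Grundy value is 2.
Build the Grundy sequence for row B with g(k) = mex{g(k−s) : s ∈ {5, 6}, s ≤ k}:
k:     0  1  2  3  4  5  6  7  8  9 10 11
g(k):  0  0  0  0  0  1  1  1  1  1  2  0
So g(11) = 0.
Grundy values for row C (subtraction set {3, 5, 7}):
g(0) = mex{} = 0
g(1) = mex{} = 0
g(2) = mex{} = 0
g(3) = mex{0} = 1
g(4) = mex{0} = 1
g(5) = mex{0} = 1
g(6) = mex{0,1} = 2
g(7) = mex{0,1} = 2
g(8) = mex{0,1} = 2
So g(8) = 2.
The value of a disjunctive sum is the nim-sum of the parts.
Combined value = 2 XOR 0 XOR 2 = 0.

0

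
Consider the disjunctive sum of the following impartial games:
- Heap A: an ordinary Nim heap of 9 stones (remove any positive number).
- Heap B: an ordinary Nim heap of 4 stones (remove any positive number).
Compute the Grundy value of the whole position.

Heap A is a plain Nim heap of size 9, so its Grundy value is 9.
Heap B is a plain Nim heap of size 4, so its Grundy value is 4.
The value of a disjunctive sum is the nim-sum of the parts.
Combined value = 9 ⊕ 4 = 13.

13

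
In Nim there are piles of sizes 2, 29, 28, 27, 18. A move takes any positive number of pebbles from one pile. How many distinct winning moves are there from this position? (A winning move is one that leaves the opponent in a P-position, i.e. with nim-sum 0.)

3

Nim-sum: 2 ⊕ 29 ⊕ 28 ⊕ 27 ⊕ 18 = 10.
The overall nim-sum is X = 10. A pile of size p has a winning move iff p XOR X < p (reduce it to p XOR X).
  2: 2 XOR 10 = 8 ≥ 2 — no move.
  29: 29 XOR 10 = 23 < 29 — winning move (to 23).
  28: 28 XOR 10 = 22 < 28 — winning move (to 22).
  27: 27 XOR 10 = 17 < 27 — winning move (to 17).
  18: 18 XOR 10 = 24 ≥ 18 — no move.
That gives 3 winning moves.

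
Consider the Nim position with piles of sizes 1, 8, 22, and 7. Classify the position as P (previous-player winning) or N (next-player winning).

Compute the nim-sum pairwise:
1 ^ 8 = 9
9 ^ 22 = 31
31 ^ 7 = 24
The nim-sum is 24 ≠ 0, so this is an N-position: the player to move can win.

N-position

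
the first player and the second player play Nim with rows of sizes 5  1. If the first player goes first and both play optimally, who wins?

Compute the nim-sum pairwise:
5 ^ 1 = 4
The nim-sum is 4 ≠ 0, so this is an N-position: the player to move can win; the first player has a winning move.

the first player wins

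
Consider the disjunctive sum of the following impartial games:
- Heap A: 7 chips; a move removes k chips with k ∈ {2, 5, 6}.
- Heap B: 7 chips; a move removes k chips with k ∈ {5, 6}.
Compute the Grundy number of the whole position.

For heap A, compute g(0), g(1), … with moves {2, 5, 6}:
k:     0  1  2  3  4  5  6  7
g(k):  0  0  1  1  0  2  1  3
So g(7) = 3.
Build the Grundy sequence for heap B with g(k) = mex{g(k−s) : s ∈ {5, 6}, s ≤ k}:
k:     0  1  2  3  4  5  6  7
g(k):  0  0  0  0  0  1  1  1
So g(7) = 1.
By the Sprague-Grundy theorem, the Grundy value of a sum of independent games is the XOR of the component values.
Combined value = 3 XOR 1 = 2.

2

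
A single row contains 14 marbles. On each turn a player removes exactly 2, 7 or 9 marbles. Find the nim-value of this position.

3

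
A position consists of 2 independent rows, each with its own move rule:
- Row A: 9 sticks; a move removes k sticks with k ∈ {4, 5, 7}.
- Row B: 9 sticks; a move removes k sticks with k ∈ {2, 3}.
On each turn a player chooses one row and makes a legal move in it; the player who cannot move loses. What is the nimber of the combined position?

Build the Grundy sequence for row A with g(k) = mex{g(k−s) : s ∈ {4, 5, 7}, s ≤ k}:
g(0) = mex{} = 0
g(1) = mex{} = 0
g(2) = mex{} = 0
g(3) = mex{} = 0
g(4) = mex{0} = 1
g(5) = mex{0} = 1
g(6) = mex{0} = 1
g(7) = mex{0} = 1
g(8) = mex{0,1} = 2
g(9) = mex{0,1} = 2
So g(9) = 2.
Build the Grundy sequence for row B with g(k) = mex{g(k−s) : s ∈ {2, 3}, s ≤ k}:
g(0) = mex{} = 0
g(1) = mex{} = 0
g(2) = mex{0} = 1
g(3) = mex{0} = 1
g(4) = mex{0,1} = 2
g(5) = mex{1} = 0
g(6) = mex{1,2} = 0
g(7) = mex{0,2} = 1
g(8) = mex{0} = 1
g(9) = mex{0,1} = 2
So g(9) = 2.
By the Sprague-Grundy theorem, the Grundy value of a sum of independent games is the XOR of the component values.
Combined value = 2 XOR 2 = 0.

0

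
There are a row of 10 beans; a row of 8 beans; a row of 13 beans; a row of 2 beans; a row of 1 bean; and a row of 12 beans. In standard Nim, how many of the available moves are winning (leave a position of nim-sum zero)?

0

Write each in binary and XOR column by column:
  1010  (10)
  1000  (8)
  1101  (13)
  0010  (2)
  0001  (1)
  1100  (12)
  ----
  0000  (0)
The nim-sum is already 0, so every move leaves a nonzero nim-sum — there are no winning moves.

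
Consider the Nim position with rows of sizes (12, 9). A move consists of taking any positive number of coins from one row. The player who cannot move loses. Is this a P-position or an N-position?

N-position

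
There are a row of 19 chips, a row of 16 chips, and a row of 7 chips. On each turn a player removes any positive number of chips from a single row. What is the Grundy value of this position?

4

Write each in binary and XOR column by column:
  10011  (19)
  10000  (16)
  00111  (7)
  -----
  00100  (4)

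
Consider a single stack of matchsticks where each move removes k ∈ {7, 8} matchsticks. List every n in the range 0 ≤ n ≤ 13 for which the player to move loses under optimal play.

0, 1, 2, 3, 4, 5, 6

Grundy values for subtraction set {7, 8}:
k:     0  1  2  3  4  5  6  7  8  9 10 11 12 13
g(k):  0  0  0  0  0  0  0  1  1  1  1  1  1  1
The P-positions (g = 0) in 0..13 are 0, 1, 2, 3, 4, 5, 6.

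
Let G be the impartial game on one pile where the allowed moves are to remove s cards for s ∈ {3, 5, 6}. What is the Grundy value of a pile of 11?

Build the Grundy sequence with g(k) = mex{g(k−s) : s ∈ {3, 5, 6}, s ≤ k}:
k:     0  1  2  3  4  5  6  7  8  9 10 11
g(k):  0  0  0  1  1  1  2  2  2  0  0  0
So g(11) = 0.

0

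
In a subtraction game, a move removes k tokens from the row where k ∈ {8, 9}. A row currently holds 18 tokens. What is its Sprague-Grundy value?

0

Grundy values for subtraction set {8, 9}:
k:     0  1  2  3  4  5  6  7  8  9 10 11 12 13 14 15 16 17 18
g(k):  0  0  0  0  0  0  0  0  1  1  1  1  1  1  1  1  2  0  0
So g(18) = 0.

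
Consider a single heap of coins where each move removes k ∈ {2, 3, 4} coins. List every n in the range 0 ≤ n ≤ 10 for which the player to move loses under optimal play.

0, 1, 6, 7

Build the Grundy sequence with g(k) = mex{g(k−s) : s ∈ {2, 3, 4}, s ≤ k}:
g(0) = mex{} = 0
g(1) = mex{} = 0
g(2) = mex{0} = 1
g(3) = mex{0} = 1
g(4) = mex{0,1} = 2
g(5) = mex{0,1} = 2
g(6) = mex{1,2} = 0
g(7) = mex{1,2} = 0
g(8) = mex{0,2} = 1
g(9) = mex{0,2} = 1
g(10) = mex{0,1} = 2
The P-positions (g = 0) in 0..10 are 0, 1, 6, 7.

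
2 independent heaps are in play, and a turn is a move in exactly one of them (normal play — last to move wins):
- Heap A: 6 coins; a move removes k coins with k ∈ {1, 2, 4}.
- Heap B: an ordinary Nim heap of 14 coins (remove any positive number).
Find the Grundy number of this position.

14

For heap A, compute g(0), g(1), … with moves {1, 2, 4}:
k:     0  1  2  3  4  5  6
g(k):  0  1  2  0  1  2  0
So g(6) = 0.
Heap B is a plain Nim heap of size 14, so its Grundy value is 14.
By the Sprague-Grundy theorem, the Grundy value of a sum of independent games is the XOR of the component values.
Combined value = 0 XOR 14 = 14.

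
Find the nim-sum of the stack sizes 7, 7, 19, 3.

Nim-sum: 7 ^ 7 ^ 19 ^ 3 = 16.

16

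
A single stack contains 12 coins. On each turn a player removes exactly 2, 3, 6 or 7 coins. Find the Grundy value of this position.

1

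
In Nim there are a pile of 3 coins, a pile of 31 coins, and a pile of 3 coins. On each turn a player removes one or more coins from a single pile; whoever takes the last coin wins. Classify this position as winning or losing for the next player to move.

Write each in binary and XOR column by column:
  00011  (3)
  11111  (31)
  00011  (3)
  -----
  11111  (31)
The nim-sum is 31 ≠ 0, so this is an N-position: the player to move can win.

Winning position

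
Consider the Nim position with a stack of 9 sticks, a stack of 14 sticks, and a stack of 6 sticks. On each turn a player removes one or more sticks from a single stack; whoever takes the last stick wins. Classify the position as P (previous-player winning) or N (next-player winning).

N-position

Bitwise XOR of the heap sizes:
  1001  (9)
  1110  (14)
  0110  (6)
  ----
  0001  (1)
The nim-sum is 1 ≠ 0, so this is an N-position: the player to move can win.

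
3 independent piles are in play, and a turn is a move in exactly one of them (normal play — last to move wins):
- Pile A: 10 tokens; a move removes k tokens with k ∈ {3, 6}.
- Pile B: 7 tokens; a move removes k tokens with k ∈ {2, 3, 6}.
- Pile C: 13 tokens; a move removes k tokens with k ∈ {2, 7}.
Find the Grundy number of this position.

1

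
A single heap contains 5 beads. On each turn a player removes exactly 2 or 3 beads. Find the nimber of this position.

0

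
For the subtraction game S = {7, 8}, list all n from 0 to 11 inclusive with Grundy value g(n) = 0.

0, 1, 2, 3, 4, 5, 6

Grundy values for subtraction set {7, 8}:
k:     0  1  2  3  4  5  6  7  8  9 10 11
g(k):  0  0  0  0  0  0  0  1  1  1  1  1
The P-positions (g = 0) in 0..11 are 0, 1, 2, 3, 4, 5, 6.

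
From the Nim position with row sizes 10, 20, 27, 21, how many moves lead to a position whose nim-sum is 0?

3

Write each in binary and XOR column by column:
  01010  (10)
  10100  (20)
  11011  (27)
  10101  (21)
  -----
  10000  (16)
The overall nim-sum is X = 16. A row of size p has a winning move iff p XOR X < p (reduce it to p XOR X).
  10: 10 XOR 16 = 26 ≥ 10 — no move.
  20: 20 XOR 16 = 4 < 20 — winning move (to 4).
  27: 27 XOR 16 = 11 < 27 — winning move (to 11).
  21: 21 XOR 16 = 5 < 21 — winning move (to 5).
That gives 3 winning moves.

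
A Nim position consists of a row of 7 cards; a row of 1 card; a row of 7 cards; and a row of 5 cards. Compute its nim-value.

In binary:
  111  (7)
  001  (1)
  111  (7)
  101  (5)
  ---
  100  (4)

4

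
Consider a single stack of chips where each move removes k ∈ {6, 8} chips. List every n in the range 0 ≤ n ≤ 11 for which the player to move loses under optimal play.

Build the Grundy sequence with g(k) = mex{g(k−s) : s ∈ {6, 8}, s ≤ k}:
k:     0  1  2  3  4  5  6  7  8  9 10 11
g(k):  0  0  0  0  0  0  1  1  1  1  1  1
The P-positions (g = 0) in 0..11 are 0, 1, 2, 3, 4, 5.

0, 1, 2, 3, 4, 5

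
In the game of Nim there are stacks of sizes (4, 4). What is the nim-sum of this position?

0

Compute the nim-sum pairwise:
4 XOR 4 = 0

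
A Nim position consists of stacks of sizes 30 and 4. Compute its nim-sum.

26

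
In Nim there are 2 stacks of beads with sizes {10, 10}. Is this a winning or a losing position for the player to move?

Losing position

Nim-sum: 10 ^ 10 = 0.
The nim-sum is 0, so this is a P-position: the player to move is in a losing position under optimal play.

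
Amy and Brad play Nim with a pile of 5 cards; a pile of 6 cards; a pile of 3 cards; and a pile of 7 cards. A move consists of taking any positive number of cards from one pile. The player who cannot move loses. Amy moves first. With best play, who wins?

Amy wins

In binary:
  101  (5)
  110  (6)
  011  (3)
  111  (7)
  ---
  111  (7)
The nim-sum is 7 ≠ 0, so this is an N-position: the player to move can win; Amy has a winning move.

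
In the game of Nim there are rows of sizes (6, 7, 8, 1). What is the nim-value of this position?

Compute the nim-sum pairwise:
6 ⊕ 7 = 1
1 ⊕ 8 = 9
9 ⊕ 1 = 8

8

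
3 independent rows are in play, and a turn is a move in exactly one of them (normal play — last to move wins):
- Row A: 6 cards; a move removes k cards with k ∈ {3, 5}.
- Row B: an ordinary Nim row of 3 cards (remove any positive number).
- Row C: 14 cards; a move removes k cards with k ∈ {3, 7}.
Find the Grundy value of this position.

0

Grundy values for row A (subtraction set {3, 5}):
k:     0  1  2  3  4  5  6
g(k):  0  0  0  1  1  1  2
So g(6) = 2.
Row B is a plain Nim row of size 3, so its Grundy value is 3.
Grundy values for row C (subtraction set {3, 7}):
g(0) = mex{} = 0
g(1) = mex{} = 0
g(2) = mex{} = 0
g(3) = mex{0} = 1
g(4) = mex{0} = 1
g(5) = mex{0} = 1
g(6) = mex{1} = 0
g(7) = mex{0,1} = 2
g(8) = mex{0,1} = 2
g(9) = mex{0} = 1
g(10) = mex{1,2} = 0
g(11) = mex{1,2} = 0
g(12) = mex{1} = 0
g(13) = mex{0} = 1
g(14) = mex{0,2} = 1
So g(14) = 1.
By the Sprague-Grundy theorem, the Grundy value of a sum of independent games is the XOR of the component values.
Combined value = 2 ⊕ 3 ⊕ 1 = 0.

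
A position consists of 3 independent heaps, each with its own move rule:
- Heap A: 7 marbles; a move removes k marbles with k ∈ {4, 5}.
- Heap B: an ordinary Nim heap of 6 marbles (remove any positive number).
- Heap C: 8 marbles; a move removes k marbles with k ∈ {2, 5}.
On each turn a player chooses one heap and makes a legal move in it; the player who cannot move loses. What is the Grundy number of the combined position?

7

Grundy values for heap A (subtraction set {4, 5}):
g(0) = mex{} = 0
g(1) = mex{} = 0
g(2) = mex{} = 0
g(3) = mex{} = 0
g(4) = mex{0} = 1
g(5) = mex{0} = 1
g(6) = mex{0} = 1
g(7) = mex{0} = 1
So g(7) = 1.
Heap B is a plain Nim heap of size 6, so its Grundy value is 6.
Build the Grundy sequence for heap C with g(k) = mex{g(k−s) : s ∈ {2, 5}, s ≤ k}:
k:     0  1  2  3  4  5  6  7  8
g(k):  0  0  1  1  0  2  1  0  0
So g(8) = 0.
The value of a disjunctive sum is the nim-sum of the parts.
Combined value = 1 XOR 6 XOR 0 = 7.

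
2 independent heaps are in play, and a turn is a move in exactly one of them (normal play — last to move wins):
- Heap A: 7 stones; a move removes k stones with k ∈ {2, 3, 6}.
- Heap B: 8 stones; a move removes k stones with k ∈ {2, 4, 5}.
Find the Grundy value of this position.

Grundy values for heap A (subtraction set {2, 3, 6}):
g(0) = mex{} = 0
g(1) = mex{} = 0
g(2) = mex{0} = 1
g(3) = mex{0} = 1
g(4) = mex{0,1} = 2
g(5) = mex{1} = 0
g(6) = mex{0,1,2} = 3
g(7) = mex{0,2} = 1
So g(7) = 1.
Grundy values for heap B (subtraction set {2, 4, 5}):
k:     0  1  2  3  4  5  6  7  8
g(k):  0  0  1  1  2  2  3  0  0
So g(8) = 0.
The value of a disjunctive sum is the nim-sum of the parts.
Combined value = 1 XOR 0 = 1.

1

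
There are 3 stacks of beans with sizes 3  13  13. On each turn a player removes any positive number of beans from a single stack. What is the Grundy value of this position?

3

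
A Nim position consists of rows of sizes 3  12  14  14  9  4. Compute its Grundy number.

Nim-sum: 3 ^ 12 ^ 14 ^ 14 ^ 9 ^ 4 = 2.

2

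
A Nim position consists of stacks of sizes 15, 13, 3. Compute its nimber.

Nim-sum: 15 ^ 13 ^ 3 = 1.

1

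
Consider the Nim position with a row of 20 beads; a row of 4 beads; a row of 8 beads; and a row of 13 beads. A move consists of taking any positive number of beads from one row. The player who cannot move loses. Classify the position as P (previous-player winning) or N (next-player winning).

Nim-sum: 20 ^ 4 ^ 8 ^ 13 = 21.
The nim-sum is 21 ≠ 0, so this is an N-position: the player to move can win.

N-position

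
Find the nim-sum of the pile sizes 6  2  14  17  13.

Nim-sum: 6 XOR 2 XOR 14 XOR 17 XOR 13 = 22.

22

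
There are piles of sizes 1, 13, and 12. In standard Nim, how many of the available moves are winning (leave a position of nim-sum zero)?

Compute the nim-sum pairwise:
1 XOR 13 = 12
12 XOR 12 = 0
The nim-sum is already 0, so every move leaves a nonzero nim-sum — there are no winning moves.

0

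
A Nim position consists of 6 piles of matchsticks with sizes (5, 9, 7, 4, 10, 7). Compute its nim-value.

2

Write each in binary and XOR column by column:
  0101  (5)
  1001  (9)
  0111  (7)
  0100  (4)
  1010  (10)
  0111  (7)
  ----
  0010  (2)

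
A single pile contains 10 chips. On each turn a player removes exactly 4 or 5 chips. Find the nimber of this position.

0

Build the Grundy sequence with g(k) = mex{g(k−s) : s ∈ {4, 5}, s ≤ k}:
k:     0  1  2  3  4  5  6  7  8  9 10
g(k):  0  0  0  0  1  1  1  1  2  0  0
So g(10) = 0.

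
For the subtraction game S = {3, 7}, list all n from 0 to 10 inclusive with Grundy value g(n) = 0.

Build the Grundy sequence with g(k) = mex{g(k−s) : s ∈ {3, 7}, s ≤ k}:
g(0) = mex{} = 0
g(1) = mex{} = 0
g(2) = mex{} = 0
g(3) = mex{0} = 1
g(4) = mex{0} = 1
g(5) = mex{0} = 1
g(6) = mex{1} = 0
g(7) = mex{0,1} = 2
g(8) = mex{0,1} = 2
g(9) = mex{0} = 1
g(10) = mex{1,2} = 0
The P-positions (g = 0) in 0..10 are 0, 1, 2, 6, 10.

0, 1, 2, 6, 10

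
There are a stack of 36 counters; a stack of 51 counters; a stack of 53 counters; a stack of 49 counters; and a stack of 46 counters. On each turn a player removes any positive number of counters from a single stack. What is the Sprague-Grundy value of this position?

61

Nim-sum: 36 ⊕ 51 ⊕ 53 ⊕ 49 ⊕ 46 = 61.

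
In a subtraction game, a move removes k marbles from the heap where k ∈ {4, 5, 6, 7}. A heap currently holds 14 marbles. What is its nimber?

Build the Grundy sequence with g(k) = mex{g(k−s) : s ∈ {4, 5, 6, 7}, s ≤ k}:
k:     0  1  2  3  4  5  6  7  8  9 10 11 12 13 14
g(k):  0  0  0  0  1  1  1  1  2  2  2  0  0  0  0
So g(14) = 0.

0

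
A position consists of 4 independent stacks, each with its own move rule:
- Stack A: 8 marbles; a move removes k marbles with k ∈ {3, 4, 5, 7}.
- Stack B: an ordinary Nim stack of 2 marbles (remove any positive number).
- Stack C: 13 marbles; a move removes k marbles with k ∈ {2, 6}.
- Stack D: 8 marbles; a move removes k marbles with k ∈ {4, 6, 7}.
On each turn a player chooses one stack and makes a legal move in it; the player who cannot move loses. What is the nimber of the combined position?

For stack A, compute g(0), g(1), … with moves {3, 4, 5, 7}:
g(0) = mex{} = 0
g(1) = mex{} = 0
g(2) = mex{} = 0
g(3) = mex{0} = 1
g(4) = mex{0} = 1
g(5) = mex{0} = 1
g(6) = mex{0,1} = 2
g(7) = mex{0,1} = 2
g(8) = mex{0,1} = 2
So g(8) = 2.
Stack B is a plain Nim stack of size 2, so its Grundy value is 2.
Build the Grundy sequence for stack C with g(k) = mex{g(k−s) : s ∈ {2, 6}, s ≤ k}:
g(0) = mex{} = 0
g(1) = mex{} = 0
g(2) = mex{0} = 1
g(3) = mex{0} = 1
g(4) = mex{1} = 0
g(5) = mex{1} = 0
g(6) = mex{0} = 1
g(7) = mex{0} = 1
g(8) = mex{1} = 0
g(9) = mex{1} = 0
g(10) = mex{0} = 1
g(11) = mex{0} = 1
g(12) = mex{1} = 0
g(13) = mex{1} = 0
So g(13) = 0.
Grundy values for stack D (subtraction set {4, 6, 7}):
g(0) = mex{} = 0
g(1) = mex{} = 0
g(2) = mex{} = 0
g(3) = mex{} = 0
g(4) = mex{0} = 1
g(5) = mex{0} = 1
g(6) = mex{0} = 1
g(7) = mex{0} = 1
g(8) = mex{0,1} = 2
So g(8) = 2.
The value of a disjunctive sum is the nim-sum of the parts.
Combined value = 2 XOR 2 XOR 0 XOR 2 = 2.

2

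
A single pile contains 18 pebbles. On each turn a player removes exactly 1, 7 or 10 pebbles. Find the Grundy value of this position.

Grundy values for subtraction set {1, 7, 10}:
k:     0  1  2  3  4  5  6  7  8  9 10 11 12 13 14 15 16 17 18
g(k):  0  1  0  1  0  1  0  1  0  1  2  3  2  3  2  3  2  0  1
So g(18) = 1.

1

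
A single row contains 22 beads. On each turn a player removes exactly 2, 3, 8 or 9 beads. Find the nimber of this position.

Compute g(0), g(1), … for moves {2, 3, 8, 9}:
k:     0  1  2  3  4  5  6  7  8  9 10 11 12 13 14 15 16 17 18 19 20 21 22
g(k):  0  0  1  1  2  0  0  1  1  2  2  0  0  1  1  2  0  0  1  1  2  2  0
So g(22) = 0.

0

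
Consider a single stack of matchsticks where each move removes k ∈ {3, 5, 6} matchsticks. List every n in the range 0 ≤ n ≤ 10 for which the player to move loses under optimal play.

0, 1, 2, 9, 10

Build the Grundy sequence with g(k) = mex{g(k−s) : s ∈ {3, 5, 6}, s ≤ k}:
k:     0  1  2  3  4  5  6  7  8  9 10
g(k):  0  0  0  1  1  1  2  2  2  0  0
The P-positions (g = 0) in 0..10 are 0, 1, 2, 9, 10.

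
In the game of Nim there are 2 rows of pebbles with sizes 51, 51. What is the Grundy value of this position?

0

Compute the nim-sum pairwise:
51 ^ 51 = 0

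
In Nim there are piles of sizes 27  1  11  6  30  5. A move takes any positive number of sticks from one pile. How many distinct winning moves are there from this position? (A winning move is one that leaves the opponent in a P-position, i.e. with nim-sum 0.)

In binary:
  11011  (27)
  00001  (1)
  01011  (11)
  00110  (6)
  11110  (30)
  00101  (5)
  -----
  01100  (12)
The overall nim-sum is X = 12. A pile of size p has a winning move iff p XOR X < p (reduce it to p XOR X).
  27: 27 XOR 12 = 23 < 27 — winning move (to 23).
  1: 1 XOR 12 = 13 ≥ 1 — no move.
  11: 11 XOR 12 = 7 < 11 — winning move (to 7).
  6: 6 XOR 12 = 10 ≥ 6 — no move.
  30: 30 XOR 12 = 18 < 30 — winning move (to 18).
  5: 5 XOR 12 = 9 ≥ 5 — no move.
That gives 3 winning moves.

3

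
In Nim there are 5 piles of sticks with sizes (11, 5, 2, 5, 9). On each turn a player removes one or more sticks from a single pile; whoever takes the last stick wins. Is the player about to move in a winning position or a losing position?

Compute the nim-sum pairwise:
11 XOR 5 = 14
14 XOR 2 = 12
12 XOR 5 = 9
9 XOR 9 = 0
The nim-sum is 0, so this is a P-position: the player to move is in a losing position under optimal play.

Losing position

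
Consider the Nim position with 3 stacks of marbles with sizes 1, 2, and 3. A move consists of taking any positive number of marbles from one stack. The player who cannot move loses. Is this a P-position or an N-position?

Compute the nim-sum pairwise:
1 ^ 2 = 3
3 ^ 3 = 0
The nim-sum is 0, so this is a P-position: the player to move is in a losing position under optimal play.

P-position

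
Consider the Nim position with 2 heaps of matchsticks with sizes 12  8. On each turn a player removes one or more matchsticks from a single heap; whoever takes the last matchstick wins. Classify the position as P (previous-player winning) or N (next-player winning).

N-position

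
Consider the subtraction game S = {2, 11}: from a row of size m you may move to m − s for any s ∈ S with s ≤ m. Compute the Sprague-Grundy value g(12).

2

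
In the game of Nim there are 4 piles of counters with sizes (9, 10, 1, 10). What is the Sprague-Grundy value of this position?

8

Nim-sum: 9 ⊕ 10 ⊕ 1 ⊕ 10 = 8.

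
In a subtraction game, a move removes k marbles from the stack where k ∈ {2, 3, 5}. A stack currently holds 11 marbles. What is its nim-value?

2

Build the Grundy sequence with g(k) = mex{g(k−s) : s ∈ {2, 3, 5}, s ≤ k}:
g(0) = mex{} = 0
g(1) = mex{} = 0
g(2) = mex{0} = 1
g(3) = mex{0} = 1
g(4) = mex{0,1} = 2
g(5) = mex{0,1} = 2
g(6) = mex{0,1,2} = 3
g(7) = mex{1,2} = 0
g(8) = mex{1,2,3} = 0
g(9) = mex{0,2,3} = 1
g(10) = mex{0,2} = 1
g(11) = mex{0,1,3} = 2
So g(11) = 2.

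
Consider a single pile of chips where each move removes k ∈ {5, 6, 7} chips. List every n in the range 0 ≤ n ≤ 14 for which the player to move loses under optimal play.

0, 1, 2, 3, 4, 12, 13, 14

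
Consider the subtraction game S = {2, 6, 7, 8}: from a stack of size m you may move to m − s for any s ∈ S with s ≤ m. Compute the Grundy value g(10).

3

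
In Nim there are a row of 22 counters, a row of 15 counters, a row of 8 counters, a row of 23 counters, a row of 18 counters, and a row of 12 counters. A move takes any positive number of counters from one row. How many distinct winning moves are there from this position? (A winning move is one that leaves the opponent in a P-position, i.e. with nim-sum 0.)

3

Compute the nim-sum pairwise:
22 ⊕ 15 = 25
25 ⊕ 8 = 17
17 ⊕ 23 = 6
6 ⊕ 18 = 20
20 ⊕ 12 = 24
The overall nim-sum is X = 24. A row of size p has a winning move iff p XOR X < p (reduce it to p XOR X).
  22: 22 XOR 24 = 14 < 22 — winning move (to 14).
  15: 15 XOR 24 = 23 ≥ 15 — no move.
  8: 8 XOR 24 = 16 ≥ 8 — no move.
  23: 23 XOR 24 = 15 < 23 — winning move (to 15).
  18: 18 XOR 24 = 10 < 18 — winning move (to 10).
  12: 12 XOR 24 = 20 ≥ 12 — no move.
That gives 3 winning moves.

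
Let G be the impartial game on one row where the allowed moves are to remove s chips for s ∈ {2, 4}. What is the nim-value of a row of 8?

Compute g(0), g(1), … for moves {2, 4}:
k:     0  1  2  3  4  5  6  7  8
g(k):  0  0  1  1  2  2  0  0  1
So g(8) = 1.

1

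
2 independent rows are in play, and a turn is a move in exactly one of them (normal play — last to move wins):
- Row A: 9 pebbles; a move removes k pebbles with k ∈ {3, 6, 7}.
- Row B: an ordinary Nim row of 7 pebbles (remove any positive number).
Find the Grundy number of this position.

4

Build the Grundy sequence for row A with g(k) = mex{g(k−s) : s ∈ {3, 6, 7}, s ≤ k}:
k:     0  1  2  3  4  5  6  7  8  9
g(k):  0  0  0  1  1  1  2  2  2  3
So g(9) = 3.
Row B is a plain Nim row of size 7, so its Grundy value is 7.
By the Sprague-Grundy theorem, the Grundy value of a sum of independent games is the XOR of the component values.
Combined value = 3 XOR 7 = 4.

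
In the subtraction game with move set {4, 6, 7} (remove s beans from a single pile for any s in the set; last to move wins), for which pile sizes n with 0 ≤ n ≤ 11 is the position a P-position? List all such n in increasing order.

0, 1, 2, 3, 11

Build the Grundy sequence with g(k) = mex{g(k−s) : s ∈ {4, 6, 7}, s ≤ k}:
g(0) = mex{} = 0
g(1) = mex{} = 0
g(2) = mex{} = 0
g(3) = mex{} = 0
g(4) = mex{0} = 1
g(5) = mex{0} = 1
g(6) = mex{0} = 1
g(7) = mex{0} = 1
g(8) = mex{0,1} = 2
g(9) = mex{0,1} = 2
g(10) = mex{0,1} = 2
g(11) = mex{1} = 0
The P-positions (g = 0) in 0..11 are 0, 1, 2, 3, 11.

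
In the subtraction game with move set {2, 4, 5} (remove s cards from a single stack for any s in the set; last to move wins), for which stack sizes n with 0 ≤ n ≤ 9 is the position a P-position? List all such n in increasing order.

0, 1, 7, 8

Grundy values for subtraction set {2, 4, 5}:
k:     0  1  2  3  4  5  6  7  8  9
g(k):  0  0  1  1  2  2  3  0  0  1
The P-positions (g = 0) in 0..9 are 0, 1, 7, 8.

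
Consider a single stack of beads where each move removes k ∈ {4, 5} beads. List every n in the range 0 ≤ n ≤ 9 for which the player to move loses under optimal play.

0, 1, 2, 3, 9

Compute g(0), g(1), … for moves {4, 5}:
g(0) = mex{} = 0
g(1) = mex{} = 0
g(2) = mex{} = 0
g(3) = mex{} = 0
g(4) = mex{0} = 1
g(5) = mex{0} = 1
g(6) = mex{0} = 1
g(7) = mex{0} = 1
g(8) = mex{0,1} = 2
g(9) = mex{1} = 0
The P-positions (g = 0) in 0..9 are 0, 1, 2, 3, 9.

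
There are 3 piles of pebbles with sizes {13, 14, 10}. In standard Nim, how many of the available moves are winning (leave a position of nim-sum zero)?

3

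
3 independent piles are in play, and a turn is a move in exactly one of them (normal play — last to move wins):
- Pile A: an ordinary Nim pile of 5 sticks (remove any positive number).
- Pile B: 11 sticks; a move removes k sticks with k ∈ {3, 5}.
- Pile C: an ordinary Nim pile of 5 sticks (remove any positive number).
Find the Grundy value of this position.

Pile A is a plain Nim pile of size 5, so its Grundy value is 5.
For pile B, compute g(0), g(1), … with moves {3, 5}:
g(0) = mex{} = 0
g(1) = mex{} = 0
g(2) = mex{} = 0
g(3) = mex{0} = 1
g(4) = mex{0} = 1
g(5) = mex{0} = 1
g(6) = mex{0,1} = 2
g(7) = mex{0,1} = 2
g(8) = mex{1} = 0
g(9) = mex{1,2} = 0
g(10) = mex{1,2} = 0
g(11) = mex{0,2} = 1
So g(11) = 1.
Pile C is a plain Nim pile of size 5, so its Grundy value is 5.
By the Sprague-Grundy theorem, the Grundy value of a sum of independent games is the XOR of the component values.
Combined value = 5 XOR 1 XOR 5 = 1.

1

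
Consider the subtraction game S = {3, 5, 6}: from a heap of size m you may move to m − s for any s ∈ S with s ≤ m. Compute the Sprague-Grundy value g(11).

Grundy values for subtraction set {3, 5, 6}:
k:     0  1  2  3  4  5  6  7  8  9 10 11
g(k):  0  0  0  1  1  1  2  2  2  0  0  0
So g(11) = 0.

0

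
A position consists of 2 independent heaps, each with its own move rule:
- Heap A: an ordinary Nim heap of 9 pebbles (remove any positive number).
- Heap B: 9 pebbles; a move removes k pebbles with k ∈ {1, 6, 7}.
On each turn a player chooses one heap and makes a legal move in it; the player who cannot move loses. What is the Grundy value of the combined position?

Heap A is a plain Nim heap of size 9, so its Grundy value is 9.
For heap B, compute g(0), g(1), … with moves {1, 6, 7}:
k:     0  1  2  3  4  5  6  7  8  9
g(k):  0  1  0  1  0  1  2  3  2  3
So g(9) = 3.
By the Sprague-Grundy theorem, the Grundy value of a sum of independent games is the XOR of the component values.
Combined value = 9 ⊕ 3 = 10.

10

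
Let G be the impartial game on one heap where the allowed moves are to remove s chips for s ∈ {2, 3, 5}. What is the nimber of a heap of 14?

0

Build the Grundy sequence with g(k) = mex{g(k−s) : s ∈ {2, 3, 5}, s ≤ k}:
g(0) = mex{} = 0
g(1) = mex{} = 0
g(2) = mex{0} = 1
g(3) = mex{0} = 1
g(4) = mex{0,1} = 2
g(5) = mex{0,1} = 2
g(6) = mex{0,1,2} = 3
g(7) = mex{1,2} = 0
g(8) = mex{1,2,3} = 0
g(9) = mex{0,2,3} = 1
g(10) = mex{0,2} = 1
g(11) = mex{0,1,3} = 2
g(12) = mex{0,1} = 2
g(13) = mex{0,1,2} = 3
g(14) = mex{1,2} = 0
So g(14) = 0.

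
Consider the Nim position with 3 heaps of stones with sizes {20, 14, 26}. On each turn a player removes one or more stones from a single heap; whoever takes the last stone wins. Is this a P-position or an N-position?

Compute the nim-sum pairwise:
20 ^ 14 = 26
26 ^ 26 = 0
The nim-sum is 0, so this is a P-position: the player to move is in a losing position under optimal play.

P-position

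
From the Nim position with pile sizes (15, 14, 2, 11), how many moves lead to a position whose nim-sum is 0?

Bitwise XOR of the heap sizes:
  1111  (15)
  1110  (14)
  0010  (2)
  1011  (11)
  ----
  1000  (8)
The overall nim-sum is X = 8. A pile of size p has a winning move iff p XOR X < p (reduce it to p XOR X).
  15: 15 XOR 8 = 7 < 15 — winning move (to 7).
  14: 14 XOR 8 = 6 < 14 — winning move (to 6).
  2: 2 XOR 8 = 10 ≥ 2 — no move.
  11: 11 XOR 8 = 3 < 11 — winning move (to 3).
That gives 3 winning moves.

3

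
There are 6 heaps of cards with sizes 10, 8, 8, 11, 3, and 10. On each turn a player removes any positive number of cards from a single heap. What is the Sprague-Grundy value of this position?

8

Compute the nim-sum pairwise:
10 XOR 8 = 2
2 XOR 8 = 10
10 XOR 11 = 1
1 XOR 3 = 2
2 XOR 10 = 8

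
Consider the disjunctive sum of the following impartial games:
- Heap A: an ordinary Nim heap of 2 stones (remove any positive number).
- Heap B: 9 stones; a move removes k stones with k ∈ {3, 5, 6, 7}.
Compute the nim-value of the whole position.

1

Heap A is a plain Nim heap of size 2, so its Grundy value is 2.
Build the Grundy sequence for heap B with g(k) = mex{g(k−s) : s ∈ {3, 5, 6, 7}, s ≤ k}:
k:     0  1  2  3  4  5  6  7  8  9
g(k):  0  0  0  1  1  1  2  2  2  3
So g(9) = 3.
The value of a disjunctive sum is the nim-sum of the parts.
Combined value = 2 ⊕ 3 = 1.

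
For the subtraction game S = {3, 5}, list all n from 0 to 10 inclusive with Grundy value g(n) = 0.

Grundy values for subtraction set {3, 5}:
g(0) = mex{} = 0
g(1) = mex{} = 0
g(2) = mex{} = 0
g(3) = mex{0} = 1
g(4) = mex{0} = 1
g(5) = mex{0} = 1
g(6) = mex{0,1} = 2
g(7) = mex{0,1} = 2
g(8) = mex{1} = 0
g(9) = mex{1,2} = 0
g(10) = mex{1,2} = 0
The P-positions (g = 0) in 0..10 are 0, 1, 2, 8, 9, 10.

0, 1, 2, 8, 9, 10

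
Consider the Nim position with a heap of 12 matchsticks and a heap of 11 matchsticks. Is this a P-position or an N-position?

N-position

Compute the nim-sum pairwise:
12 ^ 11 = 7
The nim-sum is 7 ≠ 0, so this is an N-position: the player to move can win.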